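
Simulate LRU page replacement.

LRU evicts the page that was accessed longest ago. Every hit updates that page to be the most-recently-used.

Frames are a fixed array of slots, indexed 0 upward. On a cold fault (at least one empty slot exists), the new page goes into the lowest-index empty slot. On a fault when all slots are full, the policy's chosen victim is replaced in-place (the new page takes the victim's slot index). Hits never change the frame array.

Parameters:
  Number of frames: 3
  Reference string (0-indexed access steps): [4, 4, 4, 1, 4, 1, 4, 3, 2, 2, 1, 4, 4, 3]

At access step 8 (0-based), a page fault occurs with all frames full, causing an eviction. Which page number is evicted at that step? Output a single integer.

Step 0: ref 4 -> FAULT, frames=[4,-,-]
Step 1: ref 4 -> HIT, frames=[4,-,-]
Step 2: ref 4 -> HIT, frames=[4,-,-]
Step 3: ref 1 -> FAULT, frames=[4,1,-]
Step 4: ref 4 -> HIT, frames=[4,1,-]
Step 5: ref 1 -> HIT, frames=[4,1,-]
Step 6: ref 4 -> HIT, frames=[4,1,-]
Step 7: ref 3 -> FAULT, frames=[4,1,3]
Step 8: ref 2 -> FAULT, evict 1, frames=[4,2,3]
At step 8: evicted page 1

Answer: 1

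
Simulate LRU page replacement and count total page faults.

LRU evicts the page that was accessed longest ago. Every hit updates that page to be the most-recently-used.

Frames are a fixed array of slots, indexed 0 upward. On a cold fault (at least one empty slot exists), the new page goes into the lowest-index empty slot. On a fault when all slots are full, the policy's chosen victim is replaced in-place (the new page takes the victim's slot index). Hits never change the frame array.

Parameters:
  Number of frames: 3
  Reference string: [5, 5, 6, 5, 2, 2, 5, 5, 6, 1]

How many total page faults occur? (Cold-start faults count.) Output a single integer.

Answer: 4

Derivation:
Step 0: ref 5 → FAULT, frames=[5,-,-]
Step 1: ref 5 → HIT, frames=[5,-,-]
Step 2: ref 6 → FAULT, frames=[5,6,-]
Step 3: ref 5 → HIT, frames=[5,6,-]
Step 4: ref 2 → FAULT, frames=[5,6,2]
Step 5: ref 2 → HIT, frames=[5,6,2]
Step 6: ref 5 → HIT, frames=[5,6,2]
Step 7: ref 5 → HIT, frames=[5,6,2]
Step 8: ref 6 → HIT, frames=[5,6,2]
Step 9: ref 1 → FAULT (evict 2), frames=[5,6,1]
Total faults: 4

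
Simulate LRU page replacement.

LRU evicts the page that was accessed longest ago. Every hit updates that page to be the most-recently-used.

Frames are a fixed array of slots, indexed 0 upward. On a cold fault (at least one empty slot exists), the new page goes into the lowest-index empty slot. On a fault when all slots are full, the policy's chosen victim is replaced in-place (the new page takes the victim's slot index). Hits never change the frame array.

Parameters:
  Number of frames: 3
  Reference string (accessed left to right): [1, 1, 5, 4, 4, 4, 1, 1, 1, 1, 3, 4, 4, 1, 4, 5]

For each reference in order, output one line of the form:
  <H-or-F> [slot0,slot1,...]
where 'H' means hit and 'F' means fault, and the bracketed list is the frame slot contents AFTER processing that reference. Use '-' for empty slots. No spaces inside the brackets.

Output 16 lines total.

F [1,-,-]
H [1,-,-]
F [1,5,-]
F [1,5,4]
H [1,5,4]
H [1,5,4]
H [1,5,4]
H [1,5,4]
H [1,5,4]
H [1,5,4]
F [1,3,4]
H [1,3,4]
H [1,3,4]
H [1,3,4]
H [1,3,4]
F [1,5,4]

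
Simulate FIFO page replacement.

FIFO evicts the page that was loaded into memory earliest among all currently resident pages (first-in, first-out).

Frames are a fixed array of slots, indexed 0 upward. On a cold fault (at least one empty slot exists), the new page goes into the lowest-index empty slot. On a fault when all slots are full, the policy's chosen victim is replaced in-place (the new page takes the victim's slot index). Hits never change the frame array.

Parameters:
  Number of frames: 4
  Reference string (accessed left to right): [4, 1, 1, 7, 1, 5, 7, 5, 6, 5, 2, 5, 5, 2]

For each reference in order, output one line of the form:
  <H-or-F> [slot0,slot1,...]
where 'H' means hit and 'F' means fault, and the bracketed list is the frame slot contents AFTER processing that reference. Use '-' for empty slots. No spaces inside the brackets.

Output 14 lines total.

F [4,-,-,-]
F [4,1,-,-]
H [4,1,-,-]
F [4,1,7,-]
H [4,1,7,-]
F [4,1,7,5]
H [4,1,7,5]
H [4,1,7,5]
F [6,1,7,5]
H [6,1,7,5]
F [6,2,7,5]
H [6,2,7,5]
H [6,2,7,5]
H [6,2,7,5]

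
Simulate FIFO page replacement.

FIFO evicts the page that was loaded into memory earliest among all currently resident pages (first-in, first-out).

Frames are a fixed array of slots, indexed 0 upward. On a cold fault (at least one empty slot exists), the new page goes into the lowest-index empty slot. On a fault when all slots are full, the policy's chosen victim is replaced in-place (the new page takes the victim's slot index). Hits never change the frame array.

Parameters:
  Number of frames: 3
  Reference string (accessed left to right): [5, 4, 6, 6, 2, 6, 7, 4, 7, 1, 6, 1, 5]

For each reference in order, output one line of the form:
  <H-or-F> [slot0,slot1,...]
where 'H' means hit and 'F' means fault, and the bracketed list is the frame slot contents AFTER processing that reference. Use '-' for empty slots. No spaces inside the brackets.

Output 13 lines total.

F [5,-,-]
F [5,4,-]
F [5,4,6]
H [5,4,6]
F [2,4,6]
H [2,4,6]
F [2,7,6]
F [2,7,4]
H [2,7,4]
F [1,7,4]
F [1,6,4]
H [1,6,4]
F [1,6,5]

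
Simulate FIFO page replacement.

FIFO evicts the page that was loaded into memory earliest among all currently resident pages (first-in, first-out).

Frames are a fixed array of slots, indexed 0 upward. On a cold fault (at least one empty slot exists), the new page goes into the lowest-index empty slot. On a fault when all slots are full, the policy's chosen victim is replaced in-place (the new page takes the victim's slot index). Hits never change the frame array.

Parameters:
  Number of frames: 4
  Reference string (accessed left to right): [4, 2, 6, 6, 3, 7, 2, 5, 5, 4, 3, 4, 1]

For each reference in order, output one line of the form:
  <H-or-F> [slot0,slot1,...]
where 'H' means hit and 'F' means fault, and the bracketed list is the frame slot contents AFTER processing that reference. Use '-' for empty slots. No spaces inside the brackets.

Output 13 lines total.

F [4,-,-,-]
F [4,2,-,-]
F [4,2,6,-]
H [4,2,6,-]
F [4,2,6,3]
F [7,2,6,3]
H [7,2,6,3]
F [7,5,6,3]
H [7,5,6,3]
F [7,5,4,3]
H [7,5,4,3]
H [7,5,4,3]
F [7,5,4,1]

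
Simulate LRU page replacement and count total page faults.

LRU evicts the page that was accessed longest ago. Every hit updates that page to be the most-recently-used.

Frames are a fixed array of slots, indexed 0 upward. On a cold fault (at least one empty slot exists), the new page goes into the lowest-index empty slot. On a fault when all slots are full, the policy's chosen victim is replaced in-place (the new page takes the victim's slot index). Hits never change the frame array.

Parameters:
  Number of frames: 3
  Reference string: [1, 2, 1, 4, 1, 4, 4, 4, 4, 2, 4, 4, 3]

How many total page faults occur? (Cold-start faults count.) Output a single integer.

Step 0: ref 1 → FAULT, frames=[1,-,-]
Step 1: ref 2 → FAULT, frames=[1,2,-]
Step 2: ref 1 → HIT, frames=[1,2,-]
Step 3: ref 4 → FAULT, frames=[1,2,4]
Step 4: ref 1 → HIT, frames=[1,2,4]
Step 5: ref 4 → HIT, frames=[1,2,4]
Step 6: ref 4 → HIT, frames=[1,2,4]
Step 7: ref 4 → HIT, frames=[1,2,4]
Step 8: ref 4 → HIT, frames=[1,2,4]
Step 9: ref 2 → HIT, frames=[1,2,4]
Step 10: ref 4 → HIT, frames=[1,2,4]
Step 11: ref 4 → HIT, frames=[1,2,4]
Step 12: ref 3 → FAULT (evict 1), frames=[3,2,4]
Total faults: 4

Answer: 4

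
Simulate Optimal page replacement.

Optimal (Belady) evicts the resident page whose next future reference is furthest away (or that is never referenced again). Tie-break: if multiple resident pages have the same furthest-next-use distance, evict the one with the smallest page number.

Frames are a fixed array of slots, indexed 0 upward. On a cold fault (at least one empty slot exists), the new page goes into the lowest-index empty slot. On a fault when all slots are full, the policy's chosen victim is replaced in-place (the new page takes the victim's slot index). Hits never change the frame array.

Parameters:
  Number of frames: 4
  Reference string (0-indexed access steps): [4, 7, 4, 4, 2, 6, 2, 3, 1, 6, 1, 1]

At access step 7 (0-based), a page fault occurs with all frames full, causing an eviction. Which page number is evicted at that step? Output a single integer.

Step 0: ref 4 -> FAULT, frames=[4,-,-,-]
Step 1: ref 7 -> FAULT, frames=[4,7,-,-]
Step 2: ref 4 -> HIT, frames=[4,7,-,-]
Step 3: ref 4 -> HIT, frames=[4,7,-,-]
Step 4: ref 2 -> FAULT, frames=[4,7,2,-]
Step 5: ref 6 -> FAULT, frames=[4,7,2,6]
Step 6: ref 2 -> HIT, frames=[4,7,2,6]
Step 7: ref 3 -> FAULT, evict 2, frames=[4,7,3,6]
At step 7: evicted page 2

Answer: 2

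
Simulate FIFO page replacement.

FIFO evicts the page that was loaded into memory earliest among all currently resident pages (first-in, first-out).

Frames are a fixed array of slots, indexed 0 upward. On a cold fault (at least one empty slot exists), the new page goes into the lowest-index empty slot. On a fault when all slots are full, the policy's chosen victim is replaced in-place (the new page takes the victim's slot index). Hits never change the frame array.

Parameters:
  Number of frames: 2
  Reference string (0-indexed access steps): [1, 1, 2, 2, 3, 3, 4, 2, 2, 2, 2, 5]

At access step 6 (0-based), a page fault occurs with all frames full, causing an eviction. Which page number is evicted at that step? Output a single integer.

Answer: 2

Derivation:
Step 0: ref 1 -> FAULT, frames=[1,-]
Step 1: ref 1 -> HIT, frames=[1,-]
Step 2: ref 2 -> FAULT, frames=[1,2]
Step 3: ref 2 -> HIT, frames=[1,2]
Step 4: ref 3 -> FAULT, evict 1, frames=[3,2]
Step 5: ref 3 -> HIT, frames=[3,2]
Step 6: ref 4 -> FAULT, evict 2, frames=[3,4]
At step 6: evicted page 2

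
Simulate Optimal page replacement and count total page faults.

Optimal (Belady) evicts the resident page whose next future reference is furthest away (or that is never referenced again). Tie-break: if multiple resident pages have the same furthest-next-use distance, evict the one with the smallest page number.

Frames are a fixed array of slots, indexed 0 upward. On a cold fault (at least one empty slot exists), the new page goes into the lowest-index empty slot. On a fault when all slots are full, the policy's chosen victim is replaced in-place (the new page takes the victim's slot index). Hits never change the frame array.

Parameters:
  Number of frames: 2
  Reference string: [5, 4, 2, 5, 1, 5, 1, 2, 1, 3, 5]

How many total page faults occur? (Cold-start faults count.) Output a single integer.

Step 0: ref 5 → FAULT, frames=[5,-]
Step 1: ref 4 → FAULT, frames=[5,4]
Step 2: ref 2 → FAULT (evict 4), frames=[5,2]
Step 3: ref 5 → HIT, frames=[5,2]
Step 4: ref 1 → FAULT (evict 2), frames=[5,1]
Step 5: ref 5 → HIT, frames=[5,1]
Step 6: ref 1 → HIT, frames=[5,1]
Step 7: ref 2 → FAULT (evict 5), frames=[2,1]
Step 8: ref 1 → HIT, frames=[2,1]
Step 9: ref 3 → FAULT (evict 1), frames=[2,3]
Step 10: ref 5 → FAULT (evict 2), frames=[5,3]
Total faults: 7

Answer: 7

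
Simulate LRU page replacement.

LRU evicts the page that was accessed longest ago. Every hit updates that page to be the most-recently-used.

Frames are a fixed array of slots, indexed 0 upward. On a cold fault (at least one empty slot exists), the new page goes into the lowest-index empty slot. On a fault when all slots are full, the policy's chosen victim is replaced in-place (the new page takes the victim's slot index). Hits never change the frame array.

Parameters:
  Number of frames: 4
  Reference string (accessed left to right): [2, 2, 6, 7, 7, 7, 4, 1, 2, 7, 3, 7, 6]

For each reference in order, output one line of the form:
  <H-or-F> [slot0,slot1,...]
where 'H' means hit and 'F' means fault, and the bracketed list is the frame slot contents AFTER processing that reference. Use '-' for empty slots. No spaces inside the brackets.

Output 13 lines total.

F [2,-,-,-]
H [2,-,-,-]
F [2,6,-,-]
F [2,6,7,-]
H [2,6,7,-]
H [2,6,7,-]
F [2,6,7,4]
F [1,6,7,4]
F [1,2,7,4]
H [1,2,7,4]
F [1,2,7,3]
H [1,2,7,3]
F [6,2,7,3]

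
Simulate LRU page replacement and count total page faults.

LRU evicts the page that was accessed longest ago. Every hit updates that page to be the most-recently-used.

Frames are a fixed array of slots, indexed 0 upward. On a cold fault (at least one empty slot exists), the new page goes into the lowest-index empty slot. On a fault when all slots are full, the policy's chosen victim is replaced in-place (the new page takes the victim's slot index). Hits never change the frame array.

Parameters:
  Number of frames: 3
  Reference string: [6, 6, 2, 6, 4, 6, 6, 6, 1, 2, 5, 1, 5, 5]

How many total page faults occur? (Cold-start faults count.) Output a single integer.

Answer: 6

Derivation:
Step 0: ref 6 → FAULT, frames=[6,-,-]
Step 1: ref 6 → HIT, frames=[6,-,-]
Step 2: ref 2 → FAULT, frames=[6,2,-]
Step 3: ref 6 → HIT, frames=[6,2,-]
Step 4: ref 4 → FAULT, frames=[6,2,4]
Step 5: ref 6 → HIT, frames=[6,2,4]
Step 6: ref 6 → HIT, frames=[6,2,4]
Step 7: ref 6 → HIT, frames=[6,2,4]
Step 8: ref 1 → FAULT (evict 2), frames=[6,1,4]
Step 9: ref 2 → FAULT (evict 4), frames=[6,1,2]
Step 10: ref 5 → FAULT (evict 6), frames=[5,1,2]
Step 11: ref 1 → HIT, frames=[5,1,2]
Step 12: ref 5 → HIT, frames=[5,1,2]
Step 13: ref 5 → HIT, frames=[5,1,2]
Total faults: 6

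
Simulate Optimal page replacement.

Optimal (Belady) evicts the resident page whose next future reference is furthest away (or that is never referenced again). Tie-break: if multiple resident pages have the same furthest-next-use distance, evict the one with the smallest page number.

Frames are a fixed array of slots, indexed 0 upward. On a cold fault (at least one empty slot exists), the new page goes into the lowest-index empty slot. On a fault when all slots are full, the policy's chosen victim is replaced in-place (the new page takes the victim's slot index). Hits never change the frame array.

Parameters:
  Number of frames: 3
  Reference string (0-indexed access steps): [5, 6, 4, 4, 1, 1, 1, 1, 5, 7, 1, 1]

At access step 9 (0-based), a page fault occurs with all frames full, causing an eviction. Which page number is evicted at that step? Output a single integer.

Answer: 5

Derivation:
Step 0: ref 5 -> FAULT, frames=[5,-,-]
Step 1: ref 6 -> FAULT, frames=[5,6,-]
Step 2: ref 4 -> FAULT, frames=[5,6,4]
Step 3: ref 4 -> HIT, frames=[5,6,4]
Step 4: ref 1 -> FAULT, evict 4, frames=[5,6,1]
Step 5: ref 1 -> HIT, frames=[5,6,1]
Step 6: ref 1 -> HIT, frames=[5,6,1]
Step 7: ref 1 -> HIT, frames=[5,6,1]
Step 8: ref 5 -> HIT, frames=[5,6,1]
Step 9: ref 7 -> FAULT, evict 5, frames=[7,6,1]
At step 9: evicted page 5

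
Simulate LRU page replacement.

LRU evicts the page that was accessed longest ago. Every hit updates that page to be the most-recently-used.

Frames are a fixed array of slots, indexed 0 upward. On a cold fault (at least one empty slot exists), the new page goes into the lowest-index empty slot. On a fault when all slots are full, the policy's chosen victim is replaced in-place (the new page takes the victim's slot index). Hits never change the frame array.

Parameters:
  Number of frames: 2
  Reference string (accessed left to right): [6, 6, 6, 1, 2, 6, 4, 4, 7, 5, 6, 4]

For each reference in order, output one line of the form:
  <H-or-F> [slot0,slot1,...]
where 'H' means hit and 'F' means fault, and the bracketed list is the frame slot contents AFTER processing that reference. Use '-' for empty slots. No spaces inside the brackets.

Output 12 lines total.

F [6,-]
H [6,-]
H [6,-]
F [6,1]
F [2,1]
F [2,6]
F [4,6]
H [4,6]
F [4,7]
F [5,7]
F [5,6]
F [4,6]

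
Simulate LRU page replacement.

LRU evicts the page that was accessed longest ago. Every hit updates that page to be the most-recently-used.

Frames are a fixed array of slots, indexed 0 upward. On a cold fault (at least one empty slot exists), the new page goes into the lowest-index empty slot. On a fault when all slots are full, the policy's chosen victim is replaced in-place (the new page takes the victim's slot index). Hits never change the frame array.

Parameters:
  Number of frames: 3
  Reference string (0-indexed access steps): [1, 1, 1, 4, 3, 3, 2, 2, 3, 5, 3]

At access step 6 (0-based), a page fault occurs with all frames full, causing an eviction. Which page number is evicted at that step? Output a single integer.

Step 0: ref 1 -> FAULT, frames=[1,-,-]
Step 1: ref 1 -> HIT, frames=[1,-,-]
Step 2: ref 1 -> HIT, frames=[1,-,-]
Step 3: ref 4 -> FAULT, frames=[1,4,-]
Step 4: ref 3 -> FAULT, frames=[1,4,3]
Step 5: ref 3 -> HIT, frames=[1,4,3]
Step 6: ref 2 -> FAULT, evict 1, frames=[2,4,3]
At step 6: evicted page 1

Answer: 1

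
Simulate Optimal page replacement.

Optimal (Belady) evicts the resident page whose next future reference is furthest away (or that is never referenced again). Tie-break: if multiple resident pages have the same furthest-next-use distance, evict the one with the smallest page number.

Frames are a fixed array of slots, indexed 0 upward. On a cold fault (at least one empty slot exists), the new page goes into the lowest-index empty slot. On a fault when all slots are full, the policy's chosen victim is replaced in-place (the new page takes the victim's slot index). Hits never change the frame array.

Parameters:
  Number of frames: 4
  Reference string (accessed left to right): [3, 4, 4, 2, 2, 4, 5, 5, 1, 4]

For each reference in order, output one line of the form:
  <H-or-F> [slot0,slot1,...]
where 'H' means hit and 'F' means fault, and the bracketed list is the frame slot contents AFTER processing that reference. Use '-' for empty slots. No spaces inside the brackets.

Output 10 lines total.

F [3,-,-,-]
F [3,4,-,-]
H [3,4,-,-]
F [3,4,2,-]
H [3,4,2,-]
H [3,4,2,-]
F [3,4,2,5]
H [3,4,2,5]
F [3,4,1,5]
H [3,4,1,5]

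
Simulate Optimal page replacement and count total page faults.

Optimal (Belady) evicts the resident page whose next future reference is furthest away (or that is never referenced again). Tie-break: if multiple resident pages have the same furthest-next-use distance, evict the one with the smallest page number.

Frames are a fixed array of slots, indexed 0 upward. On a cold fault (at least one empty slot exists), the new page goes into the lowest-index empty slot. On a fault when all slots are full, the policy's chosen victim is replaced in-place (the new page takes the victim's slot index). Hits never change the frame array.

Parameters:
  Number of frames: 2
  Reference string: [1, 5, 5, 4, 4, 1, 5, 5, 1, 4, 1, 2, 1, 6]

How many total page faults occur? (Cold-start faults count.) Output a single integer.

Answer: 7

Derivation:
Step 0: ref 1 → FAULT, frames=[1,-]
Step 1: ref 5 → FAULT, frames=[1,5]
Step 2: ref 5 → HIT, frames=[1,5]
Step 3: ref 4 → FAULT (evict 5), frames=[1,4]
Step 4: ref 4 → HIT, frames=[1,4]
Step 5: ref 1 → HIT, frames=[1,4]
Step 6: ref 5 → FAULT (evict 4), frames=[1,5]
Step 7: ref 5 → HIT, frames=[1,5]
Step 8: ref 1 → HIT, frames=[1,5]
Step 9: ref 4 → FAULT (evict 5), frames=[1,4]
Step 10: ref 1 → HIT, frames=[1,4]
Step 11: ref 2 → FAULT (evict 4), frames=[1,2]
Step 12: ref 1 → HIT, frames=[1,2]
Step 13: ref 6 → FAULT (evict 1), frames=[6,2]
Total faults: 7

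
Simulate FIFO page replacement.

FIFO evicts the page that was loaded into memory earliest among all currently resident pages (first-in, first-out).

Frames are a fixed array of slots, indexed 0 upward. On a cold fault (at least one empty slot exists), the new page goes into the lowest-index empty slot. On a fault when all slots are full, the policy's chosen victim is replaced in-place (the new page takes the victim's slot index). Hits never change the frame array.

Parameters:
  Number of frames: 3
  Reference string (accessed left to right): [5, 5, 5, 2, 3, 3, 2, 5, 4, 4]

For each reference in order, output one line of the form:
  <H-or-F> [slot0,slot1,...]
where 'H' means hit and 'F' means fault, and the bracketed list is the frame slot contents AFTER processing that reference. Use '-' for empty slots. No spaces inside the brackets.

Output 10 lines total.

F [5,-,-]
H [5,-,-]
H [5,-,-]
F [5,2,-]
F [5,2,3]
H [5,2,3]
H [5,2,3]
H [5,2,3]
F [4,2,3]
H [4,2,3]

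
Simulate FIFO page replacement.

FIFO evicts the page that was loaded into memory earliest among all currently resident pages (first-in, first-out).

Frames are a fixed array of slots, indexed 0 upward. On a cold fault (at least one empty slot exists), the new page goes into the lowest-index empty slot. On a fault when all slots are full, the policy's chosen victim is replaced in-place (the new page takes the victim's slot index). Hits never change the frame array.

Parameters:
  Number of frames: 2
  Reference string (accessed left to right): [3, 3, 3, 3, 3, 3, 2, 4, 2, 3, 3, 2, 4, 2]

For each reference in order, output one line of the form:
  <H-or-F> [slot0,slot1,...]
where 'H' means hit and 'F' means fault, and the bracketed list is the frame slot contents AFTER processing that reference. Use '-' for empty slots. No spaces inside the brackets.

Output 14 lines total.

F [3,-]
H [3,-]
H [3,-]
H [3,-]
H [3,-]
H [3,-]
F [3,2]
F [4,2]
H [4,2]
F [4,3]
H [4,3]
F [2,3]
F [2,4]
H [2,4]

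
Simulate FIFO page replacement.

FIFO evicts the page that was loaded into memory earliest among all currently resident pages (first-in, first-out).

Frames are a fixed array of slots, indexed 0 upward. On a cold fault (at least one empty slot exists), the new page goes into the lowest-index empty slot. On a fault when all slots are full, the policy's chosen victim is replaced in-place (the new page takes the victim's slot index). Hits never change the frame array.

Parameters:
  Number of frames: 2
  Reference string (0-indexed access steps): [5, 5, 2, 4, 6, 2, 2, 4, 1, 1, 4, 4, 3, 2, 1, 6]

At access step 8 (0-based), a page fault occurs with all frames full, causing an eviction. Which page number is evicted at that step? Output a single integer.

Answer: 2

Derivation:
Step 0: ref 5 -> FAULT, frames=[5,-]
Step 1: ref 5 -> HIT, frames=[5,-]
Step 2: ref 2 -> FAULT, frames=[5,2]
Step 3: ref 4 -> FAULT, evict 5, frames=[4,2]
Step 4: ref 6 -> FAULT, evict 2, frames=[4,6]
Step 5: ref 2 -> FAULT, evict 4, frames=[2,6]
Step 6: ref 2 -> HIT, frames=[2,6]
Step 7: ref 4 -> FAULT, evict 6, frames=[2,4]
Step 8: ref 1 -> FAULT, evict 2, frames=[1,4]
At step 8: evicted page 2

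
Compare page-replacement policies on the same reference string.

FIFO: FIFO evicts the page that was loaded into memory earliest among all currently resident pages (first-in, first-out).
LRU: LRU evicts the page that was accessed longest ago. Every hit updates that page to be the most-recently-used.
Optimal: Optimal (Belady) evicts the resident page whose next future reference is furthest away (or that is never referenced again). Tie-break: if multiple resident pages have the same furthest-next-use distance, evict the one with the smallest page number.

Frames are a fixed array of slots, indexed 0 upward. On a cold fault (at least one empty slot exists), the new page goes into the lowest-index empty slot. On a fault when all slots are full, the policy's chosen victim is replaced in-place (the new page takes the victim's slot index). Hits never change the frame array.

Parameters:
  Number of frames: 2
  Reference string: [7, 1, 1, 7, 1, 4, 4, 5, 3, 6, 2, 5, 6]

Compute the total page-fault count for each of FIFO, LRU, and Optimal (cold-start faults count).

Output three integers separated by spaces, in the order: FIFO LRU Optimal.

Answer: 9 9 8

Derivation:
--- FIFO ---
  step 0: ref 7 -> FAULT, frames=[7,-] (faults so far: 1)
  step 1: ref 1 -> FAULT, frames=[7,1] (faults so far: 2)
  step 2: ref 1 -> HIT, frames=[7,1] (faults so far: 2)
  step 3: ref 7 -> HIT, frames=[7,1] (faults so far: 2)
  step 4: ref 1 -> HIT, frames=[7,1] (faults so far: 2)
  step 5: ref 4 -> FAULT, evict 7, frames=[4,1] (faults so far: 3)
  step 6: ref 4 -> HIT, frames=[4,1] (faults so far: 3)
  step 7: ref 5 -> FAULT, evict 1, frames=[4,5] (faults so far: 4)
  step 8: ref 3 -> FAULT, evict 4, frames=[3,5] (faults so far: 5)
  step 9: ref 6 -> FAULT, evict 5, frames=[3,6] (faults so far: 6)
  step 10: ref 2 -> FAULT, evict 3, frames=[2,6] (faults so far: 7)
  step 11: ref 5 -> FAULT, evict 6, frames=[2,5] (faults so far: 8)
  step 12: ref 6 -> FAULT, evict 2, frames=[6,5] (faults so far: 9)
  FIFO total faults: 9
--- LRU ---
  step 0: ref 7 -> FAULT, frames=[7,-] (faults so far: 1)
  step 1: ref 1 -> FAULT, frames=[7,1] (faults so far: 2)
  step 2: ref 1 -> HIT, frames=[7,1] (faults so far: 2)
  step 3: ref 7 -> HIT, frames=[7,1] (faults so far: 2)
  step 4: ref 1 -> HIT, frames=[7,1] (faults so far: 2)
  step 5: ref 4 -> FAULT, evict 7, frames=[4,1] (faults so far: 3)
  step 6: ref 4 -> HIT, frames=[4,1] (faults so far: 3)
  step 7: ref 5 -> FAULT, evict 1, frames=[4,5] (faults so far: 4)
  step 8: ref 3 -> FAULT, evict 4, frames=[3,5] (faults so far: 5)
  step 9: ref 6 -> FAULT, evict 5, frames=[3,6] (faults so far: 6)
  step 10: ref 2 -> FAULT, evict 3, frames=[2,6] (faults so far: 7)
  step 11: ref 5 -> FAULT, evict 6, frames=[2,5] (faults so far: 8)
  step 12: ref 6 -> FAULT, evict 2, frames=[6,5] (faults so far: 9)
  LRU total faults: 9
--- Optimal ---
  step 0: ref 7 -> FAULT, frames=[7,-] (faults so far: 1)
  step 1: ref 1 -> FAULT, frames=[7,1] (faults so far: 2)
  step 2: ref 1 -> HIT, frames=[7,1] (faults so far: 2)
  step 3: ref 7 -> HIT, frames=[7,1] (faults so far: 2)
  step 4: ref 1 -> HIT, frames=[7,1] (faults so far: 2)
  step 5: ref 4 -> FAULT, evict 1, frames=[7,4] (faults so far: 3)
  step 6: ref 4 -> HIT, frames=[7,4] (faults so far: 3)
  step 7: ref 5 -> FAULT, evict 4, frames=[7,5] (faults so far: 4)
  step 8: ref 3 -> FAULT, evict 7, frames=[3,5] (faults so far: 5)
  step 9: ref 6 -> FAULT, evict 3, frames=[6,5] (faults so far: 6)
  step 10: ref 2 -> FAULT, evict 6, frames=[2,5] (faults so far: 7)
  step 11: ref 5 -> HIT, frames=[2,5] (faults so far: 7)
  step 12: ref 6 -> FAULT, evict 2, frames=[6,5] (faults so far: 8)
  Optimal total faults: 8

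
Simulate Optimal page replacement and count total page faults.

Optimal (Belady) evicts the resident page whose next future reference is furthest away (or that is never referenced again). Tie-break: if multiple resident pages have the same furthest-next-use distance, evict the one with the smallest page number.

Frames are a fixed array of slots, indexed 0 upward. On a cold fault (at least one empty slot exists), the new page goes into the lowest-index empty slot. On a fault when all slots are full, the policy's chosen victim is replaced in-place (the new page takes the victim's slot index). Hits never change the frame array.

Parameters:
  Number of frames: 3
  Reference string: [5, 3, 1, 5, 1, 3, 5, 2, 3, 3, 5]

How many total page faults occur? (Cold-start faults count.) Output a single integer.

Answer: 4

Derivation:
Step 0: ref 5 → FAULT, frames=[5,-,-]
Step 1: ref 3 → FAULT, frames=[5,3,-]
Step 2: ref 1 → FAULT, frames=[5,3,1]
Step 3: ref 5 → HIT, frames=[5,3,1]
Step 4: ref 1 → HIT, frames=[5,3,1]
Step 5: ref 3 → HIT, frames=[5,3,1]
Step 6: ref 5 → HIT, frames=[5,3,1]
Step 7: ref 2 → FAULT (evict 1), frames=[5,3,2]
Step 8: ref 3 → HIT, frames=[5,3,2]
Step 9: ref 3 → HIT, frames=[5,3,2]
Step 10: ref 5 → HIT, frames=[5,3,2]
Total faults: 4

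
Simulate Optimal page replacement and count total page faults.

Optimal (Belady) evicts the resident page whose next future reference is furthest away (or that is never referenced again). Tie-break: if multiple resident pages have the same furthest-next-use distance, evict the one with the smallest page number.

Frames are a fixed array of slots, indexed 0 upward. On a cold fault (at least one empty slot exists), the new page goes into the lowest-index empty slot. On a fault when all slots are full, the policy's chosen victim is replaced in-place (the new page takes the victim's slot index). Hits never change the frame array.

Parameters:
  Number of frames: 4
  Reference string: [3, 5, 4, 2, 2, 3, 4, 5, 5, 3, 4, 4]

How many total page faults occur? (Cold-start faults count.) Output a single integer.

Step 0: ref 3 → FAULT, frames=[3,-,-,-]
Step 1: ref 5 → FAULT, frames=[3,5,-,-]
Step 2: ref 4 → FAULT, frames=[3,5,4,-]
Step 3: ref 2 → FAULT, frames=[3,5,4,2]
Step 4: ref 2 → HIT, frames=[3,5,4,2]
Step 5: ref 3 → HIT, frames=[3,5,4,2]
Step 6: ref 4 → HIT, frames=[3,5,4,2]
Step 7: ref 5 → HIT, frames=[3,5,4,2]
Step 8: ref 5 → HIT, frames=[3,5,4,2]
Step 9: ref 3 → HIT, frames=[3,5,4,2]
Step 10: ref 4 → HIT, frames=[3,5,4,2]
Step 11: ref 4 → HIT, frames=[3,5,4,2]
Total faults: 4

Answer: 4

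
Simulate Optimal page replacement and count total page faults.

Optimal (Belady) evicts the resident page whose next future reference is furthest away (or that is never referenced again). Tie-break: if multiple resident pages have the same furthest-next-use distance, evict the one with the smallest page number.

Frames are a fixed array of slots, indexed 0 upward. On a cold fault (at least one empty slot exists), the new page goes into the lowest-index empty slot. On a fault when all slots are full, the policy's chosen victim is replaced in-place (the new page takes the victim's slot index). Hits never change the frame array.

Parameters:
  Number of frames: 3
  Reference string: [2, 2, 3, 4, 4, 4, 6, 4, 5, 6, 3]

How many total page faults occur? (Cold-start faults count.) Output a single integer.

Step 0: ref 2 → FAULT, frames=[2,-,-]
Step 1: ref 2 → HIT, frames=[2,-,-]
Step 2: ref 3 → FAULT, frames=[2,3,-]
Step 3: ref 4 → FAULT, frames=[2,3,4]
Step 4: ref 4 → HIT, frames=[2,3,4]
Step 5: ref 4 → HIT, frames=[2,3,4]
Step 6: ref 6 → FAULT (evict 2), frames=[6,3,4]
Step 7: ref 4 → HIT, frames=[6,3,4]
Step 8: ref 5 → FAULT (evict 4), frames=[6,3,5]
Step 9: ref 6 → HIT, frames=[6,3,5]
Step 10: ref 3 → HIT, frames=[6,3,5]
Total faults: 5

Answer: 5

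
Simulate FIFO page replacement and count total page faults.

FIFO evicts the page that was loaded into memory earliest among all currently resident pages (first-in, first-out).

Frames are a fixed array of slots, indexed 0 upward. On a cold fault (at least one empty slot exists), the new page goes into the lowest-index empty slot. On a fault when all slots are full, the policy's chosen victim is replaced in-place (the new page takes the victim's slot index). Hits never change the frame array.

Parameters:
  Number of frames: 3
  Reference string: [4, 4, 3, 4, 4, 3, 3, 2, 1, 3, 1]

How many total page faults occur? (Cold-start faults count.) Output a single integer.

Step 0: ref 4 → FAULT, frames=[4,-,-]
Step 1: ref 4 → HIT, frames=[4,-,-]
Step 2: ref 3 → FAULT, frames=[4,3,-]
Step 3: ref 4 → HIT, frames=[4,3,-]
Step 4: ref 4 → HIT, frames=[4,3,-]
Step 5: ref 3 → HIT, frames=[4,3,-]
Step 6: ref 3 → HIT, frames=[4,3,-]
Step 7: ref 2 → FAULT, frames=[4,3,2]
Step 8: ref 1 → FAULT (evict 4), frames=[1,3,2]
Step 9: ref 3 → HIT, frames=[1,3,2]
Step 10: ref 1 → HIT, frames=[1,3,2]
Total faults: 4

Answer: 4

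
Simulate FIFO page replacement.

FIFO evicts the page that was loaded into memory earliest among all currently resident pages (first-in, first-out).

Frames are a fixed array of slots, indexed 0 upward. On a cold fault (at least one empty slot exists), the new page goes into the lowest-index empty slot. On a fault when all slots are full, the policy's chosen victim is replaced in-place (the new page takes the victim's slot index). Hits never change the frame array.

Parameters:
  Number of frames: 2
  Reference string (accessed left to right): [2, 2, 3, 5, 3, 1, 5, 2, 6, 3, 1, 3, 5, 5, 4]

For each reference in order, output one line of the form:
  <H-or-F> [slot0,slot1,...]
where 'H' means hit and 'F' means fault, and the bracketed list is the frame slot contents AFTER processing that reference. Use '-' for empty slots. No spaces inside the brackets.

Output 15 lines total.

F [2,-]
H [2,-]
F [2,3]
F [5,3]
H [5,3]
F [5,1]
H [5,1]
F [2,1]
F [2,6]
F [3,6]
F [3,1]
H [3,1]
F [5,1]
H [5,1]
F [5,4]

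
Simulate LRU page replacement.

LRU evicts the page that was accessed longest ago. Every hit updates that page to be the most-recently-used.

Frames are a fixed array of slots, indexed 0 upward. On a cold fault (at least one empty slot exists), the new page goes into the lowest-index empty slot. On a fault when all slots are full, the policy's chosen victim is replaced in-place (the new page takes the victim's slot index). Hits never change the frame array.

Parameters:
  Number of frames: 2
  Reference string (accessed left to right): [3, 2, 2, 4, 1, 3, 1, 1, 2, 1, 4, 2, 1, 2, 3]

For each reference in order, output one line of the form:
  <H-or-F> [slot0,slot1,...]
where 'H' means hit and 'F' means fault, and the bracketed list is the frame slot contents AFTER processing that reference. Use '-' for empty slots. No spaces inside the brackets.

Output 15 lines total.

F [3,-]
F [3,2]
H [3,2]
F [4,2]
F [4,1]
F [3,1]
H [3,1]
H [3,1]
F [2,1]
H [2,1]
F [4,1]
F [4,2]
F [1,2]
H [1,2]
F [3,2]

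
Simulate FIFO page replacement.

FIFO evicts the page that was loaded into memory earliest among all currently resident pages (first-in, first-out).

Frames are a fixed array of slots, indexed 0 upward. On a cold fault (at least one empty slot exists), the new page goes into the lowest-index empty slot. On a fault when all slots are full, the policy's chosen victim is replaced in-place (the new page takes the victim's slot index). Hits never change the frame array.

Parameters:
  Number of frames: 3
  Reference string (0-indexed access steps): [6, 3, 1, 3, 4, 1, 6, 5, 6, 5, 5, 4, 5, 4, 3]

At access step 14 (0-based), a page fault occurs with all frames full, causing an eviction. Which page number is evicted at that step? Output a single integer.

Answer: 4

Derivation:
Step 0: ref 6 -> FAULT, frames=[6,-,-]
Step 1: ref 3 -> FAULT, frames=[6,3,-]
Step 2: ref 1 -> FAULT, frames=[6,3,1]
Step 3: ref 3 -> HIT, frames=[6,3,1]
Step 4: ref 4 -> FAULT, evict 6, frames=[4,3,1]
Step 5: ref 1 -> HIT, frames=[4,3,1]
Step 6: ref 6 -> FAULT, evict 3, frames=[4,6,1]
Step 7: ref 5 -> FAULT, evict 1, frames=[4,6,5]
Step 8: ref 6 -> HIT, frames=[4,6,5]
Step 9: ref 5 -> HIT, frames=[4,6,5]
Step 10: ref 5 -> HIT, frames=[4,6,5]
Step 11: ref 4 -> HIT, frames=[4,6,5]
Step 12: ref 5 -> HIT, frames=[4,6,5]
Step 13: ref 4 -> HIT, frames=[4,6,5]
Step 14: ref 3 -> FAULT, evict 4, frames=[3,6,5]
At step 14: evicted page 4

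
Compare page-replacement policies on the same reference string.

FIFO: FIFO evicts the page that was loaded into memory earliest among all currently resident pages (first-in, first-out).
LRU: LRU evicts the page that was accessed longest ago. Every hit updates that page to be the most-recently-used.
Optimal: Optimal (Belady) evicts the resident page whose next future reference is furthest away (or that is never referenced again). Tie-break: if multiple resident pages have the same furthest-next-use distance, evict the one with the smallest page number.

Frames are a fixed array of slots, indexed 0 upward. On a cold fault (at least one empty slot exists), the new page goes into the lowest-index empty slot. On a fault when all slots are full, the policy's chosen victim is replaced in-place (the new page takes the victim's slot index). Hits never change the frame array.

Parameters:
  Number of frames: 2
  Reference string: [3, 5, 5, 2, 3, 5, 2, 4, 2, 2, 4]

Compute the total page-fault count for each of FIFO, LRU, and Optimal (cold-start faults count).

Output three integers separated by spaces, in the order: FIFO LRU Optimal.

Answer: 7 7 5

Derivation:
--- FIFO ---
  step 0: ref 3 -> FAULT, frames=[3,-] (faults so far: 1)
  step 1: ref 5 -> FAULT, frames=[3,5] (faults so far: 2)
  step 2: ref 5 -> HIT, frames=[3,5] (faults so far: 2)
  step 3: ref 2 -> FAULT, evict 3, frames=[2,5] (faults so far: 3)
  step 4: ref 3 -> FAULT, evict 5, frames=[2,3] (faults so far: 4)
  step 5: ref 5 -> FAULT, evict 2, frames=[5,3] (faults so far: 5)
  step 6: ref 2 -> FAULT, evict 3, frames=[5,2] (faults so far: 6)
  step 7: ref 4 -> FAULT, evict 5, frames=[4,2] (faults so far: 7)
  step 8: ref 2 -> HIT, frames=[4,2] (faults so far: 7)
  step 9: ref 2 -> HIT, frames=[4,2] (faults so far: 7)
  step 10: ref 4 -> HIT, frames=[4,2] (faults so far: 7)
  FIFO total faults: 7
--- LRU ---
  step 0: ref 3 -> FAULT, frames=[3,-] (faults so far: 1)
  step 1: ref 5 -> FAULT, frames=[3,5] (faults so far: 2)
  step 2: ref 5 -> HIT, frames=[3,5] (faults so far: 2)
  step 3: ref 2 -> FAULT, evict 3, frames=[2,5] (faults so far: 3)
  step 4: ref 3 -> FAULT, evict 5, frames=[2,3] (faults so far: 4)
  step 5: ref 5 -> FAULT, evict 2, frames=[5,3] (faults so far: 5)
  step 6: ref 2 -> FAULT, evict 3, frames=[5,2] (faults so far: 6)
  step 7: ref 4 -> FAULT, evict 5, frames=[4,2] (faults so far: 7)
  step 8: ref 2 -> HIT, frames=[4,2] (faults so far: 7)
  step 9: ref 2 -> HIT, frames=[4,2] (faults so far: 7)
  step 10: ref 4 -> HIT, frames=[4,2] (faults so far: 7)
  LRU total faults: 7
--- Optimal ---
  step 0: ref 3 -> FAULT, frames=[3,-] (faults so far: 1)
  step 1: ref 5 -> FAULT, frames=[3,5] (faults so far: 2)
  step 2: ref 5 -> HIT, frames=[3,5] (faults so far: 2)
  step 3: ref 2 -> FAULT, evict 5, frames=[3,2] (faults so far: 3)
  step 4: ref 3 -> HIT, frames=[3,2] (faults so far: 3)
  step 5: ref 5 -> FAULT, evict 3, frames=[5,2] (faults so far: 4)
  step 6: ref 2 -> HIT, frames=[5,2] (faults so far: 4)
  step 7: ref 4 -> FAULT, evict 5, frames=[4,2] (faults so far: 5)
  step 8: ref 2 -> HIT, frames=[4,2] (faults so far: 5)
  step 9: ref 2 -> HIT, frames=[4,2] (faults so far: 5)
  step 10: ref 4 -> HIT, frames=[4,2] (faults so far: 5)
  Optimal total faults: 5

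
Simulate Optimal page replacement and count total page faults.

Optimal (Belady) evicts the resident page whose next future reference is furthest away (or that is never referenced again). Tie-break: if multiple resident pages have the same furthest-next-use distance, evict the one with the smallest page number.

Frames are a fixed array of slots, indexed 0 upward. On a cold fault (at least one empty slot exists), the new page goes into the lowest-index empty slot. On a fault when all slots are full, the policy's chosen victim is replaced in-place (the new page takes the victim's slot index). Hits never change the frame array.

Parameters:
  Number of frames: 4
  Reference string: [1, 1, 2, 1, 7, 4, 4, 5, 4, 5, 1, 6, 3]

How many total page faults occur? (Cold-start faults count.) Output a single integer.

Step 0: ref 1 → FAULT, frames=[1,-,-,-]
Step 1: ref 1 → HIT, frames=[1,-,-,-]
Step 2: ref 2 → FAULT, frames=[1,2,-,-]
Step 3: ref 1 → HIT, frames=[1,2,-,-]
Step 4: ref 7 → FAULT, frames=[1,2,7,-]
Step 5: ref 4 → FAULT, frames=[1,2,7,4]
Step 6: ref 4 → HIT, frames=[1,2,7,4]
Step 7: ref 5 → FAULT (evict 2), frames=[1,5,7,4]
Step 8: ref 4 → HIT, frames=[1,5,7,4]
Step 9: ref 5 → HIT, frames=[1,5,7,4]
Step 10: ref 1 → HIT, frames=[1,5,7,4]
Step 11: ref 6 → FAULT (evict 1), frames=[6,5,7,4]
Step 12: ref 3 → FAULT (evict 4), frames=[6,5,7,3]
Total faults: 7

Answer: 7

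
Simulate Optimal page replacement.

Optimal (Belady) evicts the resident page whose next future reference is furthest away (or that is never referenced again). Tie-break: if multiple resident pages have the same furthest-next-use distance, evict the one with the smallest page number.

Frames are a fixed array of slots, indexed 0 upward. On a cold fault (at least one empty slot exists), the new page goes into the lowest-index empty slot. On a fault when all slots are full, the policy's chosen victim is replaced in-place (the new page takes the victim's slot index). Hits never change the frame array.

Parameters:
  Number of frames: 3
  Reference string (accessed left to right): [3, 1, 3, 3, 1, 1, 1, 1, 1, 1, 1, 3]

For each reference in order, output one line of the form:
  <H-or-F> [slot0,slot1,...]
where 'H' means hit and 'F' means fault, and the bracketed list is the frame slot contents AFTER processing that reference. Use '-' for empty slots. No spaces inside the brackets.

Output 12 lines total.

F [3,-,-]
F [3,1,-]
H [3,1,-]
H [3,1,-]
H [3,1,-]
H [3,1,-]
H [3,1,-]
H [3,1,-]
H [3,1,-]
H [3,1,-]
H [3,1,-]
H [3,1,-]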